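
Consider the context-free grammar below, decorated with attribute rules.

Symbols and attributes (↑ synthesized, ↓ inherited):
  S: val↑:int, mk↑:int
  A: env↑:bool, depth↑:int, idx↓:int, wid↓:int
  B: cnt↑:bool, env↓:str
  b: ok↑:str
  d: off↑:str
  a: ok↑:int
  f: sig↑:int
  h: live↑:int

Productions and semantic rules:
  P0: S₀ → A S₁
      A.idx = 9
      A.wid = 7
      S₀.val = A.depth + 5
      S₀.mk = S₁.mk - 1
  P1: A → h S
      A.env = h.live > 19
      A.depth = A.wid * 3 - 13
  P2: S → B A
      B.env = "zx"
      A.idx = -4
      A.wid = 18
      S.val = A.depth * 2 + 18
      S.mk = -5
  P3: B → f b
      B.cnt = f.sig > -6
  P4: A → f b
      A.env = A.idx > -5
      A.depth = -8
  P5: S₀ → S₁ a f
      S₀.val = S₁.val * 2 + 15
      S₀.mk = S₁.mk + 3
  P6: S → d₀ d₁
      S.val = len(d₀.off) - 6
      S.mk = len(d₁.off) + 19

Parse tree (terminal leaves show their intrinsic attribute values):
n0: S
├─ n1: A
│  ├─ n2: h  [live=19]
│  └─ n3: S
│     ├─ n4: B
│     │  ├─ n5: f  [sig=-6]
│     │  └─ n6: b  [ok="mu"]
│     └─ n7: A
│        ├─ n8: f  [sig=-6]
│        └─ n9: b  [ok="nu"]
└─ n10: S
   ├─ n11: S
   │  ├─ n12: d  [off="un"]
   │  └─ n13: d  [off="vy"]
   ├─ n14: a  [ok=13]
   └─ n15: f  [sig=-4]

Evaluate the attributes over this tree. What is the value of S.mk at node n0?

23

1. n1.idx = 9  [9]
2. n1.wid = 7  [7]
3. n2.live = 19  [terminal]
4. n4.env = "zx"  ["zx"]
5. n5.sig = -6  [terminal]
6. n6.ok = "mu"  [terminal]
7. n4.cnt = false  [f.sig > -6]
8. n7.idx = -4  [-4]
9. n7.wid = 18  [18]
10. n8.sig = -6  [terminal]
11. n9.ok = "nu"  [terminal]
12. n7.env = true  [A.idx > -5]
13. n7.depth = -8  [-8]
14. n3.val = 2  [A.depth * 2 + 18]
15. n3.mk = -5  [-5]
16. n1.env = false  [h.live > 19]
17. n1.depth = 8  [A.wid * 3 - 13]
18. n12.off = "un"  [terminal]
19. n13.off = "vy"  [terminal]
20. n11.val = -4  [len(d₀.off) - 6]
21. n11.mk = 21  [len(d₁.off) + 19]
22. n14.ok = 13  [terminal]
23. n15.sig = -4  [terminal]
24. n10.val = 7  [S₁.val * 2 + 15]
25. n10.mk = 24  [S₁.mk + 3]
26. n0.val = 13  [A.depth + 5]
27. n0.mk = 23  [S₁.mk - 1]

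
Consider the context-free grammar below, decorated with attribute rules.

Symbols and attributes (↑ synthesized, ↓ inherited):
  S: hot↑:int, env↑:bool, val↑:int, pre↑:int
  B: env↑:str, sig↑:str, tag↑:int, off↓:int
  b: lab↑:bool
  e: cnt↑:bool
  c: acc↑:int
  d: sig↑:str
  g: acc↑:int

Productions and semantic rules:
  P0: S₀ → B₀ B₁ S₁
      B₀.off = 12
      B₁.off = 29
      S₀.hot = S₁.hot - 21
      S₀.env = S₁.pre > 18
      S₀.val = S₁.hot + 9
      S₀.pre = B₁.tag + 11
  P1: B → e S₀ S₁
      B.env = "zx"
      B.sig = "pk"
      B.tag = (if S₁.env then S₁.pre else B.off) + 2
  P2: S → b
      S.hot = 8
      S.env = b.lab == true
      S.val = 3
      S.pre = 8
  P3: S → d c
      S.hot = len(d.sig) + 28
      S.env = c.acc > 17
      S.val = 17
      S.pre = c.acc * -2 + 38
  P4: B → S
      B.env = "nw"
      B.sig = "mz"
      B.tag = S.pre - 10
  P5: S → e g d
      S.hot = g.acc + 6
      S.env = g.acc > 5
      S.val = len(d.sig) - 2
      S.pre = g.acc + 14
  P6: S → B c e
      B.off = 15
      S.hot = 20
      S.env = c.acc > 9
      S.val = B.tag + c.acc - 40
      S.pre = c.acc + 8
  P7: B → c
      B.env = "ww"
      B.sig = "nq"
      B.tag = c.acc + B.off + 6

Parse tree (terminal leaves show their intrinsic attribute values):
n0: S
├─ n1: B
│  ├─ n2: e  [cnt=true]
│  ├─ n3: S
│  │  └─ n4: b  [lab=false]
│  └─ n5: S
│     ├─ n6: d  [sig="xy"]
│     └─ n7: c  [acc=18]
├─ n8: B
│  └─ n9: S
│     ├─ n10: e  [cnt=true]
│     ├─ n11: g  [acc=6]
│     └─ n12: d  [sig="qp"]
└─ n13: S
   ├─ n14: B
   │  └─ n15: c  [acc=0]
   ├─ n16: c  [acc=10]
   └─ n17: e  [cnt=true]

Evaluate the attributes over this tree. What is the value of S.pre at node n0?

21

1. n1.off = 12  [12]
2. n2.cnt = true  [terminal]
3. n4.lab = false  [terminal]
4. n3.hot = 8  [8]
5. n3.env = false  [b.lab == true]
6. n3.val = 3  [3]
7. n3.pre = 8  [8]
8. n6.sig = "xy"  [terminal]
9. n7.acc = 18  [terminal]
10. n5.hot = 30  [len(d.sig) + 28]
11. n5.env = true  [c.acc > 17]
12. n5.val = 17  [17]
13. n5.pre = 2  [c.acc * -2 + 38]
14. n1.env = "zx"  ["zx"]
15. n1.sig = "pk"  ["pk"]
16. n1.tag = 4  [(if S₁.env then S₁.pre else B.off) + 2]
17. n8.off = 29  [29]
18. n10.cnt = true  [terminal]
19. n11.acc = 6  [terminal]
20. n12.sig = "qp"  [terminal]
21. n9.hot = 12  [g.acc + 6]
22. n9.env = true  [g.acc > 5]
23. n9.val = 0  [len(d.sig) - 2]
24. n9.pre = 20  [g.acc + 14]
25. n8.env = "nw"  ["nw"]
26. n8.sig = "mz"  ["mz"]
27. n8.tag = 10  [S.pre - 10]
28. n14.off = 15  [15]
29. n15.acc = 0  [terminal]
30. n14.env = "ww"  ["ww"]
31. n14.sig = "nq"  ["nq"]
32. n14.tag = 21  [c.acc + B.off + 6]
33. n16.acc = 10  [terminal]
34. n17.cnt = true  [terminal]
35. n13.hot = 20  [20]
36. n13.env = true  [c.acc > 9]
37. n13.val = -9  [B.tag + c.acc - 40]
38. n13.pre = 18  [c.acc + 8]
39. n0.hot = -1  [S₁.hot - 21]
40. n0.env = false  [S₁.pre > 18]
41. n0.val = 29  [S₁.hot + 9]
42. n0.pre = 21  [B₁.tag + 11]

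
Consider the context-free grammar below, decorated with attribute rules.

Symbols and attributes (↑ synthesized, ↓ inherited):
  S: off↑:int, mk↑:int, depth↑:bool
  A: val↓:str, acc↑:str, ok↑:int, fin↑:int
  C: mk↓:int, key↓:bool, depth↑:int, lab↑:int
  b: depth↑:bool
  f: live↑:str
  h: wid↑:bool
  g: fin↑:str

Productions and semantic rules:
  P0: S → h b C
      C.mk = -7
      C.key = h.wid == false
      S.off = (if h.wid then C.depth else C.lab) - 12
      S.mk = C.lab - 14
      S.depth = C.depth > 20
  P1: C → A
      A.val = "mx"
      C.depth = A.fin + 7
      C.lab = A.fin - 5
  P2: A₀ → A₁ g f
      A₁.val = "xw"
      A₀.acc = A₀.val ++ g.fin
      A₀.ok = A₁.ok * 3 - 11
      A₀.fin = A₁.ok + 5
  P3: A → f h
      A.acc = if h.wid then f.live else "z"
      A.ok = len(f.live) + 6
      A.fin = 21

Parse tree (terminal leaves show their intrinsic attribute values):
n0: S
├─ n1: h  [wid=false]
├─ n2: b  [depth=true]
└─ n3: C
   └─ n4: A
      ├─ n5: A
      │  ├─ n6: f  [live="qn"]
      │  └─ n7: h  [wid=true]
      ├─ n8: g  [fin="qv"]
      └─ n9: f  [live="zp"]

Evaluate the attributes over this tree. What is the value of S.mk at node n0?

-6

1. n1.wid = false  [terminal]
2. n2.depth = true  [terminal]
3. n3.mk = -7  [-7]
4. n3.key = true  [h.wid == false]
5. n4.val = "mx"  ["mx"]
6. n5.val = "xw"  ["xw"]
7. n6.live = "qn"  [terminal]
8. n7.wid = true  [terminal]
9. n5.acc = "qn"  [if h.wid then f.live else "z"]
10. n5.ok = 8  [len(f.live) + 6]
11. n5.fin = 21  [21]
12. n8.fin = "qv"  [terminal]
13. n9.live = "zp"  [terminal]
14. n4.acc = "mxqv"  [A₀.val ++ g.fin]
15. n4.ok = 13  [A₁.ok * 3 - 11]
16. n4.fin = 13  [A₁.ok + 5]
17. n3.depth = 20  [A.fin + 7]
18. n3.lab = 8  [A.fin - 5]
19. n0.off = -4  [(if h.wid then C.depth else C.lab) - 12]
20. n0.mk = -6  [C.lab - 14]
21. n0.depth = false  [C.depth > 20]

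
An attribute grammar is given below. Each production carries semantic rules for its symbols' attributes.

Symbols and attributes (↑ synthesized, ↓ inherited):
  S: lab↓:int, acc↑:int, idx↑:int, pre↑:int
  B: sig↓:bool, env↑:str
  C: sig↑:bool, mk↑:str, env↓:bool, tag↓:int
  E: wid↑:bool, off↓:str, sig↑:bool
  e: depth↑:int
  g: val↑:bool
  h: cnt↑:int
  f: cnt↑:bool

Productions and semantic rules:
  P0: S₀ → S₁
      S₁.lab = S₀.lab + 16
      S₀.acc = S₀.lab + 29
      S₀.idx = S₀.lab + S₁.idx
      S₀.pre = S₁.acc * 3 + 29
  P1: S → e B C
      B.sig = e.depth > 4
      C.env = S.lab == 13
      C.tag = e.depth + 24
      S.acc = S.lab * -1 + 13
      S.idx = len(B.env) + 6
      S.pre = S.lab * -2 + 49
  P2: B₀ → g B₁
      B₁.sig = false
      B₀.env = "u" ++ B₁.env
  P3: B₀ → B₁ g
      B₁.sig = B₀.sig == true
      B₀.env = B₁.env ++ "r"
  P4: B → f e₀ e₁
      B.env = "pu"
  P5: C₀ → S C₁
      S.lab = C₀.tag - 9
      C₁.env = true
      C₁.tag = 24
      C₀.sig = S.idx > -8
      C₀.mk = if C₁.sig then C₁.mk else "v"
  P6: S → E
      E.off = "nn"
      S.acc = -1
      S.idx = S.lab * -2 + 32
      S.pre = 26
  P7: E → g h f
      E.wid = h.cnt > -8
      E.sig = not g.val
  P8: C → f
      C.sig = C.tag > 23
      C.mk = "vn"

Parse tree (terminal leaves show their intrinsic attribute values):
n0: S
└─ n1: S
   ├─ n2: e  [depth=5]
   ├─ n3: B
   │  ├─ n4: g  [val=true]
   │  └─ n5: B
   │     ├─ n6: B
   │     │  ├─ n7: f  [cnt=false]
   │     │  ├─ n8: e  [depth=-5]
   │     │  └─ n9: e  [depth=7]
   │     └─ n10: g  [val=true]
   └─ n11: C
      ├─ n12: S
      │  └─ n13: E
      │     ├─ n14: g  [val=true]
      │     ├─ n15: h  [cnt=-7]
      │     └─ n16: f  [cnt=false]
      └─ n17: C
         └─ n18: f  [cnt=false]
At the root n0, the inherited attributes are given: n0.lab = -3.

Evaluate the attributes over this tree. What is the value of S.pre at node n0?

1. n0.lab = -3  [given at root]
2. n1.lab = 13  [S₀.lab + 16]
3. n2.depth = 5  [terminal]
4. n3.sig = true  [e.depth > 4]
5. n4.val = true  [terminal]
6. n5.sig = false  [false]
7. n6.sig = false  [B₀.sig == true]
8. n7.cnt = false  [terminal]
9. n8.depth = -5  [terminal]
10. n9.depth = 7  [terminal]
11. n6.env = "pu"  ["pu"]
12. n10.val = true  [terminal]
13. n5.env = "pur"  [B₁.env ++ "r"]
14. n3.env = "upur"  ["u" ++ B₁.env]
15. n11.env = true  [S.lab == 13]
16. n11.tag = 29  [e.depth + 24]
17. n12.lab = 20  [C₀.tag - 9]
18. n13.off = "nn"  ["nn"]
19. n14.val = true  [terminal]
20. n15.cnt = -7  [terminal]
21. n16.cnt = false  [terminal]
22. n13.wid = true  [h.cnt > -8]
23. n13.sig = false  [not g.val]
24. n12.acc = -1  [-1]
25. n12.idx = -8  [S.lab * -2 + 32]
26. n12.pre = 26  [26]
27. n17.env = true  [true]
28. n17.tag = 24  [24]
29. n18.cnt = false  [terminal]
30. n17.sig = true  [C.tag > 23]
31. n17.mk = "vn"  ["vn"]
32. n11.sig = false  [S.idx > -8]
33. n11.mk = "vn"  [if C₁.sig then C₁.mk else "v"]
34. n1.acc = 0  [S.lab * -1 + 13]
35. n1.idx = 10  [len(B.env) + 6]
36. n1.pre = 23  [S.lab * -2 + 49]
37. n0.acc = 26  [S₀.lab + 29]
38. n0.idx = 7  [S₀.lab + S₁.idx]
39. n0.pre = 29  [S₁.acc * 3 + 29]

29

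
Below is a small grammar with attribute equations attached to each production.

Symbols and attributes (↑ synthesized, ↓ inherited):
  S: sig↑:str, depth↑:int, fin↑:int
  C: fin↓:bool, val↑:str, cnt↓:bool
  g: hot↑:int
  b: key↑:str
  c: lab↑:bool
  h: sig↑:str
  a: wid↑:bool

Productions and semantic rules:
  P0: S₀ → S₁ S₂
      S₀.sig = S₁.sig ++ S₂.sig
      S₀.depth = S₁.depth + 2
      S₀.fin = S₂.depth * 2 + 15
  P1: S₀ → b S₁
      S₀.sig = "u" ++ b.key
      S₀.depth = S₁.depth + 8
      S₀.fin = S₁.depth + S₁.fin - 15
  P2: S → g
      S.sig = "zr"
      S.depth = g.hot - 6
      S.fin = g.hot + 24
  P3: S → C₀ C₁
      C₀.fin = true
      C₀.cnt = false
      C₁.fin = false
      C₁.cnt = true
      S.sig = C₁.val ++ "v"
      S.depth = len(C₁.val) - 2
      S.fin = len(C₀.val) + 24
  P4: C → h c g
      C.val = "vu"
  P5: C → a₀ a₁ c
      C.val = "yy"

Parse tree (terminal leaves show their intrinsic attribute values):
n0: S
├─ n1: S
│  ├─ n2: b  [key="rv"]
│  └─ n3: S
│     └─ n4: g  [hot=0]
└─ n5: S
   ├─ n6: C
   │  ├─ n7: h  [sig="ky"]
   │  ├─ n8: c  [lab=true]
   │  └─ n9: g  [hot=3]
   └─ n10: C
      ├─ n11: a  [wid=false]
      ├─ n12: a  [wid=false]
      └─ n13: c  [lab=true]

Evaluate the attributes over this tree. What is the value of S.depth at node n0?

1. n2.key = "rv"  [terminal]
2. n4.hot = 0  [terminal]
3. n3.sig = "zr"  ["zr"]
4. n3.depth = -6  [g.hot - 6]
5. n3.fin = 24  [g.hot + 24]
6. n1.sig = "urv"  ["u" ++ b.key]
7. n1.depth = 2  [S₁.depth + 8]
8. n1.fin = 3  [S₁.depth + S₁.fin - 15]
9. n6.fin = true  [true]
10. n6.cnt = false  [false]
11. n7.sig = "ky"  [terminal]
12. n8.lab = true  [terminal]
13. n9.hot = 3  [terminal]
14. n6.val = "vu"  ["vu"]
15. n10.fin = false  [false]
16. n10.cnt = true  [true]
17. n11.wid = false  [terminal]
18. n12.wid = false  [terminal]
19. n13.lab = true  [terminal]
20. n10.val = "yy"  ["yy"]
21. n5.sig = "yyv"  [C₁.val ++ "v"]
22. n5.depth = 0  [len(C₁.val) - 2]
23. n5.fin = 26  [len(C₀.val) + 24]
24. n0.sig = "urvyyv"  [S₁.sig ++ S₂.sig]
25. n0.depth = 4  [S₁.depth + 2]
26. n0.fin = 15  [S₂.depth * 2 + 15]

4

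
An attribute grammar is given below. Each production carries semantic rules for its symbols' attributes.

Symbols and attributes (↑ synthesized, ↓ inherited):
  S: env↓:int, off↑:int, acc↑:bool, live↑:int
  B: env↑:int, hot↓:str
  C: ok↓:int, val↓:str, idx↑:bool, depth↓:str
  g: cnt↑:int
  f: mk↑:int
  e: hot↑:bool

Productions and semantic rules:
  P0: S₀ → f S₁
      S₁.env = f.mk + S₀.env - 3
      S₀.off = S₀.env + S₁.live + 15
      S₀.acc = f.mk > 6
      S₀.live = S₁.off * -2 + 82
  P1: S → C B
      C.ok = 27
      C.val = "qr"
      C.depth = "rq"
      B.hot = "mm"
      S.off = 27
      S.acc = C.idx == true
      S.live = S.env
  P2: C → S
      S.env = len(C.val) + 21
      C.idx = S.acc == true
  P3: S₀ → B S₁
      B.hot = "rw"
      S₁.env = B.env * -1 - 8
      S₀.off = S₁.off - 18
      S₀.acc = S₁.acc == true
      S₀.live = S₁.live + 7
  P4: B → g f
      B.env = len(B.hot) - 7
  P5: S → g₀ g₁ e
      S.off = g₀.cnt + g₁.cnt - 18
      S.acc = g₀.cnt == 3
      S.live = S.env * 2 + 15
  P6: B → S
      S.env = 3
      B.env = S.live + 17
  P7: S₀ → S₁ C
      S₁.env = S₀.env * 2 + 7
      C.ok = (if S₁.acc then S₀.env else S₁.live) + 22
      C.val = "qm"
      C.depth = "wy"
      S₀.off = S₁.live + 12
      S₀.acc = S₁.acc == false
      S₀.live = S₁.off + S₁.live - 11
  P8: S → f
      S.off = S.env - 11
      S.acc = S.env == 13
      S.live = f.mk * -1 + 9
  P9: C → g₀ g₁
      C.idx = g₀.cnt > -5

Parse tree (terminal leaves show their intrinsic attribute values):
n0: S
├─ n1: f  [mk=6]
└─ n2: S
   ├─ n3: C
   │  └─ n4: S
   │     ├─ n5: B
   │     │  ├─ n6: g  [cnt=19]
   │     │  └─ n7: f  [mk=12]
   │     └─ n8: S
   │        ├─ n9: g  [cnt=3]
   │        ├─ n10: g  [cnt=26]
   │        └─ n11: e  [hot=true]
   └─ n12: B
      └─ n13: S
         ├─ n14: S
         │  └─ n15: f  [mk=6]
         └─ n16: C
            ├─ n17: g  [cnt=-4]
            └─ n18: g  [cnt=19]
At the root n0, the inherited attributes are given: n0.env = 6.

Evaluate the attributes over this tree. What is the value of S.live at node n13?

1. n0.env = 6  [given at root]
2. n1.mk = 6  [terminal]
3. n2.env = 9  [f.mk + S₀.env - 3]
4. n3.ok = 27  [27]
5. n3.val = "qr"  ["qr"]
6. n3.depth = "rq"  ["rq"]
7. n4.env = 23  [len(C.val) + 21]
8. n5.hot = "rw"  ["rw"]
9. n6.cnt = 19  [terminal]
10. n7.mk = 12  [terminal]
11. n5.env = -5  [len(B.hot) - 7]
12. n8.env = -3  [B.env * -1 - 8]
13. n9.cnt = 3  [terminal]
14. n10.cnt = 26  [terminal]
15. n11.hot = true  [terminal]
16. n8.off = 11  [g₀.cnt + g₁.cnt - 18]
17. n8.acc = true  [g₀.cnt == 3]
18. n8.live = 9  [S.env * 2 + 15]
19. n4.off = -7  [S₁.off - 18]
20. n4.acc = true  [S₁.acc == true]
21. n4.live = 16  [S₁.live + 7]
22. n3.idx = true  [S.acc == true]
23. n12.hot = "mm"  ["mm"]
24. n13.env = 3  [3]
25. n14.env = 13  [S₀.env * 2 + 7]
26. n15.mk = 6  [terminal]
27. n14.off = 2  [S.env - 11]
28. n14.acc = true  [S.env == 13]
29. n14.live = 3  [f.mk * -1 + 9]
30. n16.ok = 25  [(if S₁.acc then S₀.env else S₁.live) + 22]
31. n16.val = "qm"  ["qm"]
32. n16.depth = "wy"  ["wy"]
33. n17.cnt = -4  [terminal]
34. n18.cnt = 19  [terminal]
35. n16.idx = true  [g₀.cnt > -5]
36. n13.off = 15  [S₁.live + 12]
37. n13.acc = false  [S₁.acc == false]
38. n13.live = -6  [S₁.off + S₁.live - 11]
39. n12.env = 11  [S.live + 17]
40. n2.off = 27  [27]
41. n2.acc = true  [C.idx == true]
42. n2.live = 9  [S.env]
43. n0.off = 30  [S₀.env + S₁.live + 15]
44. n0.acc = false  [f.mk > 6]
45. n0.live = 28  [S₁.off * -2 + 82]

-6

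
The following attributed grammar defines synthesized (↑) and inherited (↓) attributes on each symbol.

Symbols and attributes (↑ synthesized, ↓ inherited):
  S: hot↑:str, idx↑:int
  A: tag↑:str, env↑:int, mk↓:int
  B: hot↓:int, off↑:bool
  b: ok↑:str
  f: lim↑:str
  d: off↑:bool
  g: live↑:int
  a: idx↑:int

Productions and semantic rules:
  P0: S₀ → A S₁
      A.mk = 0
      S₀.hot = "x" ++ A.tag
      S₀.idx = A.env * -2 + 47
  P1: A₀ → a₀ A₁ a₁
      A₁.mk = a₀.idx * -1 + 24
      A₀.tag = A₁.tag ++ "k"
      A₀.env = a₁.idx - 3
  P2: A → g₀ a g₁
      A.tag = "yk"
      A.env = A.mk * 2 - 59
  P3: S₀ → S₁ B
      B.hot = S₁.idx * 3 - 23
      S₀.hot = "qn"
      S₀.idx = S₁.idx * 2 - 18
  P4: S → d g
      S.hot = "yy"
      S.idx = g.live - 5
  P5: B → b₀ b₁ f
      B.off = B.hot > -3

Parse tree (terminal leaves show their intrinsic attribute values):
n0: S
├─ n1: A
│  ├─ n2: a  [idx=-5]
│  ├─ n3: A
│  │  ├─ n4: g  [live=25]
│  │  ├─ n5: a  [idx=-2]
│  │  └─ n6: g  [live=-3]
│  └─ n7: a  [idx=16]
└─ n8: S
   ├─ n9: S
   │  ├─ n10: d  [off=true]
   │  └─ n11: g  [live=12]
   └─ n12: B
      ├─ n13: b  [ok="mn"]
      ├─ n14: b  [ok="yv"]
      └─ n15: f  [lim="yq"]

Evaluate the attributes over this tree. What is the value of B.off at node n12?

true

1. n1.mk = 0  [0]
2. n2.idx = -5  [terminal]
3. n3.mk = 29  [a₀.idx * -1 + 24]
4. n4.live = 25  [terminal]
5. n5.idx = -2  [terminal]
6. n6.live = -3  [terminal]
7. n3.tag = "yk"  ["yk"]
8. n3.env = -1  [A.mk * 2 - 59]
9. n7.idx = 16  [terminal]
10. n1.tag = "ykk"  [A₁.tag ++ "k"]
11. n1.env = 13  [a₁.idx - 3]
12. n10.off = true  [terminal]
13. n11.live = 12  [terminal]
14. n9.hot = "yy"  ["yy"]
15. n9.idx = 7  [g.live - 5]
16. n12.hot = -2  [S₁.idx * 3 - 23]
17. n13.ok = "mn"  [terminal]
18. n14.ok = "yv"  [terminal]
19. n15.lim = "yq"  [terminal]
20. n12.off = true  [B.hot > -3]
21. n8.hot = "qn"  ["qn"]
22. n8.idx = -4  [S₁.idx * 2 - 18]
23. n0.hot = "xykk"  ["x" ++ A.tag]
24. n0.idx = 21  [A.env * -2 + 47]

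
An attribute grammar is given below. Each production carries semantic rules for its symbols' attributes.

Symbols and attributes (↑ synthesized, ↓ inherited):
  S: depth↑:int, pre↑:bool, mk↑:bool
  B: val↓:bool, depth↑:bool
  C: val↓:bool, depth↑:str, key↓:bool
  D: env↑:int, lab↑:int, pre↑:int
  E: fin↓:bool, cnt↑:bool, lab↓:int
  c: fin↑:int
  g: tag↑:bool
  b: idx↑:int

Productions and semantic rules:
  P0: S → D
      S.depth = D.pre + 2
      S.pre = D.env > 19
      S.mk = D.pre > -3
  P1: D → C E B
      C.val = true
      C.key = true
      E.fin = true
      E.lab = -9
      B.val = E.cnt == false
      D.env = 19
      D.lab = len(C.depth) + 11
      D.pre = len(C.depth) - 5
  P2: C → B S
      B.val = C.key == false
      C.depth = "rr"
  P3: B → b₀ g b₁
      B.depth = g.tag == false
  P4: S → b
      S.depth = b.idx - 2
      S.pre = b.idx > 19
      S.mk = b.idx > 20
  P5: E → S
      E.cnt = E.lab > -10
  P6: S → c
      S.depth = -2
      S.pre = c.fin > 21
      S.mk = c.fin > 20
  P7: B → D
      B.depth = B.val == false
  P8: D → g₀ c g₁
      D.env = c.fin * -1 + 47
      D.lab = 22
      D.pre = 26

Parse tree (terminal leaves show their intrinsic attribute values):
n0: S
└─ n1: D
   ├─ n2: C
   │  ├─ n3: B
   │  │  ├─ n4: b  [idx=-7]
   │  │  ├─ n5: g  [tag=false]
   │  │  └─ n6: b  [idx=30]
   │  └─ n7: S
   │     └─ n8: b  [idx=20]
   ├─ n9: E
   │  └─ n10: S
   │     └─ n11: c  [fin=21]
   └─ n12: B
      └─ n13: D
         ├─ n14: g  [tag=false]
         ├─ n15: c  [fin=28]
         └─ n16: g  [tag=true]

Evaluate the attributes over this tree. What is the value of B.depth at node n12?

1. n2.val = true  [true]
2. n2.key = true  [true]
3. n3.val = false  [C.key == false]
4. n4.idx = -7  [terminal]
5. n5.tag = false  [terminal]
6. n6.idx = 30  [terminal]
7. n3.depth = true  [g.tag == false]
8. n8.idx = 20  [terminal]
9. n7.depth = 18  [b.idx - 2]
10. n7.pre = true  [b.idx > 19]
11. n7.mk = false  [b.idx > 20]
12. n2.depth = "rr"  ["rr"]
13. n9.fin = true  [true]
14. n9.lab = -9  [-9]
15. n11.fin = 21  [terminal]
16. n10.depth = -2  [-2]
17. n10.pre = false  [c.fin > 21]
18. n10.mk = true  [c.fin > 20]
19. n9.cnt = true  [E.lab > -10]
20. n12.val = false  [E.cnt == false]
21. n14.tag = false  [terminal]
22. n15.fin = 28  [terminal]
23. n16.tag = true  [terminal]
24. n13.env = 19  [c.fin * -1 + 47]
25. n13.lab = 22  [22]
26. n13.pre = 26  [26]
27. n12.depth = true  [B.val == false]
28. n1.env = 19  [19]
29. n1.lab = 13  [len(C.depth) + 11]
30. n1.pre = -3  [len(C.depth) - 5]
31. n0.depth = -1  [D.pre + 2]
32. n0.pre = false  [D.env > 19]
33. n0.mk = false  [D.pre > -3]

true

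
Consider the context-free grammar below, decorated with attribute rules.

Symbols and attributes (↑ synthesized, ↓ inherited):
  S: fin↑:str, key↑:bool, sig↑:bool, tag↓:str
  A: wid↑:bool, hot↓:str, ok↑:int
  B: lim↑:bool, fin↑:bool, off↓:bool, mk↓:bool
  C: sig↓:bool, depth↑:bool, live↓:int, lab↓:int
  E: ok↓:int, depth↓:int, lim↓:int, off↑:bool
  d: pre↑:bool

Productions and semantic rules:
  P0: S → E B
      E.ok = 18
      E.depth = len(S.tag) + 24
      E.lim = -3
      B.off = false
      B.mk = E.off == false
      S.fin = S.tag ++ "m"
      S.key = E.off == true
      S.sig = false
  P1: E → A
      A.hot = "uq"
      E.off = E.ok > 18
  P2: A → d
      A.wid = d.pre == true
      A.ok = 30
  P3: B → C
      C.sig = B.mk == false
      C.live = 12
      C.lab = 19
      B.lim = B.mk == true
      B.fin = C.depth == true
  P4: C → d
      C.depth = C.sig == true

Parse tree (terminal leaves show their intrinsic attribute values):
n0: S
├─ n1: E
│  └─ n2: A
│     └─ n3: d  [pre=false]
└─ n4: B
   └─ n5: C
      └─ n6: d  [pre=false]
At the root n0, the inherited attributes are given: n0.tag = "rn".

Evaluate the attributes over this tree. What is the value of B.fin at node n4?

1. n0.tag = "rn"  [given at root]
2. n1.ok = 18  [18]
3. n1.depth = 26  [len(S.tag) + 24]
4. n1.lim = -3  [-3]
5. n2.hot = "uq"  ["uq"]
6. n3.pre = false  [terminal]
7. n2.wid = false  [d.pre == true]
8. n2.ok = 30  [30]
9. n1.off = false  [E.ok > 18]
10. n4.off = false  [false]
11. n4.mk = true  [E.off == false]
12. n5.sig = false  [B.mk == false]
13. n5.live = 12  [12]
14. n5.lab = 19  [19]
15. n6.pre = false  [terminal]
16. n5.depth = false  [C.sig == true]
17. n4.lim = true  [B.mk == true]
18. n4.fin = false  [C.depth == true]
19. n0.fin = "rnm"  [S.tag ++ "m"]
20. n0.key = false  [E.off == true]
21. n0.sig = false  [false]

false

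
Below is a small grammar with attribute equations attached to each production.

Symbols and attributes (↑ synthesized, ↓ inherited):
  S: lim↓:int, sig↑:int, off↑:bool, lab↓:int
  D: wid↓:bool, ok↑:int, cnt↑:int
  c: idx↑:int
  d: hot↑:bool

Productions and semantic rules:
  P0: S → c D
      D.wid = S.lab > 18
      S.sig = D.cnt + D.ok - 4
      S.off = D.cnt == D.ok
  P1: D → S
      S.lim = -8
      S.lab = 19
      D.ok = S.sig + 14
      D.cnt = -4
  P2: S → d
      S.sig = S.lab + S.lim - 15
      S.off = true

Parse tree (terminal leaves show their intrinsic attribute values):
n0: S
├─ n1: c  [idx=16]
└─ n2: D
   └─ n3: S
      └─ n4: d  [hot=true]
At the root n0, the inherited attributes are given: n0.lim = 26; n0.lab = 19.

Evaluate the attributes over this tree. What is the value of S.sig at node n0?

2

1. n0.lim = 26  [given at root]
2. n0.lab = 19  [given at root]
3. n1.idx = 16  [terminal]
4. n2.wid = true  [S.lab > 18]
5. n3.lim = -8  [-8]
6. n3.lab = 19  [19]
7. n4.hot = true  [terminal]
8. n3.sig = -4  [S.lab + S.lim - 15]
9. n3.off = true  [true]
10. n2.ok = 10  [S.sig + 14]
11. n2.cnt = -4  [-4]
12. n0.sig = 2  [D.cnt + D.ok - 4]
13. n0.off = false  [D.cnt == D.ok]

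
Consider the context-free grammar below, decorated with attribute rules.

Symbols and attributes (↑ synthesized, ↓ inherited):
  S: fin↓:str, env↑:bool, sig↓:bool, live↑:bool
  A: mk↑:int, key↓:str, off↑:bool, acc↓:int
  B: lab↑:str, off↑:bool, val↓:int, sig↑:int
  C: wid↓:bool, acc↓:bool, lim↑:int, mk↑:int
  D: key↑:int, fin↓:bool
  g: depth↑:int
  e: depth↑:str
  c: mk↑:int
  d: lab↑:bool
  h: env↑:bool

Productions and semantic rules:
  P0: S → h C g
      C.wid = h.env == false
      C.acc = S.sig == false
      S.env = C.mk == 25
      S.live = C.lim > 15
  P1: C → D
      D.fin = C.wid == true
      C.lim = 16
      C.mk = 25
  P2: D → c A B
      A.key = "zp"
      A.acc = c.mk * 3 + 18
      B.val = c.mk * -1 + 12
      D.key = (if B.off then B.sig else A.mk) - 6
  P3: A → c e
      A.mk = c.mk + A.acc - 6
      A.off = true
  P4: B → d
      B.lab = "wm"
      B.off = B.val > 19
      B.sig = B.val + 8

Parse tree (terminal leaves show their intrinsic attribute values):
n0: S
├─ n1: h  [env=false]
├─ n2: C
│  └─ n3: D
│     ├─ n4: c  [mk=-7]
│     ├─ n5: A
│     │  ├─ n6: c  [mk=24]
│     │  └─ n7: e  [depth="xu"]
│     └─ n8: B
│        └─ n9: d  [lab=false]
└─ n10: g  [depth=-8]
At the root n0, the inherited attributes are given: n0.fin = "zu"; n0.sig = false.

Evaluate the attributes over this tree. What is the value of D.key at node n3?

1. n0.fin = "zu"  [given at root]
2. n0.sig = false  [given at root]
3. n1.env = false  [terminal]
4. n2.wid = true  [h.env == false]
5. n2.acc = true  [S.sig == false]
6. n3.fin = true  [C.wid == true]
7. n4.mk = -7  [terminal]
8. n5.key = "zp"  ["zp"]
9. n5.acc = -3  [c.mk * 3 + 18]
10. n6.mk = 24  [terminal]
11. n7.depth = "xu"  [terminal]
12. n5.mk = 15  [c.mk + A.acc - 6]
13. n5.off = true  [true]
14. n8.val = 19  [c.mk * -1 + 12]
15. n9.lab = false  [terminal]
16. n8.lab = "wm"  ["wm"]
17. n8.off = false  [B.val > 19]
18. n8.sig = 27  [B.val + 8]
19. n3.key = 9  [(if B.off then B.sig else A.mk) - 6]
20. n2.lim = 16  [16]
21. n2.mk = 25  [25]
22. n10.depth = -8  [terminal]
23. n0.env = true  [C.mk == 25]
24. n0.live = true  [C.lim > 15]

9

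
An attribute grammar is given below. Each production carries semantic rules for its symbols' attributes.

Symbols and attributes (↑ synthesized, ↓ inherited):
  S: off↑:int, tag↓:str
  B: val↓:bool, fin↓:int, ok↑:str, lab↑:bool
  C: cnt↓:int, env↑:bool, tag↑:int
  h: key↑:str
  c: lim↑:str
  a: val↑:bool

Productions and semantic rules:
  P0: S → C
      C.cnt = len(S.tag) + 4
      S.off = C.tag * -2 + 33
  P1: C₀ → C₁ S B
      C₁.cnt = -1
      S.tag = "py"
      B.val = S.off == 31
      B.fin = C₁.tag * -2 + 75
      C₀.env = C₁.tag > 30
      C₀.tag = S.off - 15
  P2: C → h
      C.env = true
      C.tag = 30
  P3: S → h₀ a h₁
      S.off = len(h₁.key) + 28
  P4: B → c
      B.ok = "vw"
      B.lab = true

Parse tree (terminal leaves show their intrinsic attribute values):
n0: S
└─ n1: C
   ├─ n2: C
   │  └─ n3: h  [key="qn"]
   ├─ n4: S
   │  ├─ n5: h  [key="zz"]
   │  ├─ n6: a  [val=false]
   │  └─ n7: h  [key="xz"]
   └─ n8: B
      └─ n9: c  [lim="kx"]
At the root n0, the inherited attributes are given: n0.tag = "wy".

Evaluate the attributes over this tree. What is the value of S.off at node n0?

1. n0.tag = "wy"  [given at root]
2. n1.cnt = 6  [len(S.tag) + 4]
3. n2.cnt = -1  [-1]
4. n3.key = "qn"  [terminal]
5. n2.env = true  [true]
6. n2.tag = 30  [30]
7. n4.tag = "py"  ["py"]
8. n5.key = "zz"  [terminal]
9. n6.val = false  [terminal]
10. n7.key = "xz"  [terminal]
11. n4.off = 30  [len(h₁.key) + 28]
12. n8.val = false  [S.off == 31]
13. n8.fin = 15  [C₁.tag * -2 + 75]
14. n9.lim = "kx"  [terminal]
15. n8.ok = "vw"  ["vw"]
16. n8.lab = true  [true]
17. n1.env = false  [C₁.tag > 30]
18. n1.tag = 15  [S.off - 15]
19. n0.off = 3  [C.tag * -2 + 33]

3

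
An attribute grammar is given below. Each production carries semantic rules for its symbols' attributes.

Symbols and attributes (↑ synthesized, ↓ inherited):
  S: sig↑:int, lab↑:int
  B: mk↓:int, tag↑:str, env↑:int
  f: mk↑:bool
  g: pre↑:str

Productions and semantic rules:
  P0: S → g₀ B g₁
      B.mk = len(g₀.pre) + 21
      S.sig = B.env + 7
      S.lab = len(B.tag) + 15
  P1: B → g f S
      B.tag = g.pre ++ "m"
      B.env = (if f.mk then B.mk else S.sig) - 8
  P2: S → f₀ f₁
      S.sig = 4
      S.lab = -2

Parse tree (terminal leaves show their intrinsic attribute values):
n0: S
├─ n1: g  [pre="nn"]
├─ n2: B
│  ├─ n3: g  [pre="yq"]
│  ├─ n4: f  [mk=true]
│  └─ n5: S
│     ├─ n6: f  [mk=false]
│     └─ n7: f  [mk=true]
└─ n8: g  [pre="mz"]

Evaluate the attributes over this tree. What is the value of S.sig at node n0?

1. n1.pre = "nn"  [terminal]
2. n2.mk = 23  [len(g₀.pre) + 21]
3. n3.pre = "yq"  [terminal]
4. n4.mk = true  [terminal]
5. n6.mk = false  [terminal]
6. n7.mk = true  [terminal]
7. n5.sig = 4  [4]
8. n5.lab = -2  [-2]
9. n2.tag = "yqm"  [g.pre ++ "m"]
10. n2.env = 15  [(if f.mk then B.mk else S.sig) - 8]
11. n8.pre = "mz"  [terminal]
12. n0.sig = 22  [B.env + 7]
13. n0.lab = 18  [len(B.tag) + 15]

22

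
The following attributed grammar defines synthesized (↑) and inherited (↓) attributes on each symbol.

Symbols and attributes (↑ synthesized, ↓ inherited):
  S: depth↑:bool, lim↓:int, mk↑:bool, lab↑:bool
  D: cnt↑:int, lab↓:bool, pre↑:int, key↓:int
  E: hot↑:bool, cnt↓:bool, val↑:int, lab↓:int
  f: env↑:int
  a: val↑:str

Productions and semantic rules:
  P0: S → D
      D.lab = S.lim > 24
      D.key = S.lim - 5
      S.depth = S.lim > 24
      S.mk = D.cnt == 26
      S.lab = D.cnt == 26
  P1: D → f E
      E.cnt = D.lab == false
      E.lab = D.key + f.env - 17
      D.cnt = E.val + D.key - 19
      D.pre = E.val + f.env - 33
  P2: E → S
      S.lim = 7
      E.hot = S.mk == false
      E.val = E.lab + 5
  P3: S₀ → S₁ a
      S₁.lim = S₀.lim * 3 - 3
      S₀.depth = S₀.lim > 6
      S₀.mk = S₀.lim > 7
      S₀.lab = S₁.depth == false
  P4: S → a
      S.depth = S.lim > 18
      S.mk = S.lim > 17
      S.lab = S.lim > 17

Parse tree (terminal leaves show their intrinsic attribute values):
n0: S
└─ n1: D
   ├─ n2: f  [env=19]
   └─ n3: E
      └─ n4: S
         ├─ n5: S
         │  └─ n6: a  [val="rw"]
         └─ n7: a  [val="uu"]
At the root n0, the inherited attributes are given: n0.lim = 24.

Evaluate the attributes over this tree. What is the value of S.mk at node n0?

1. n0.lim = 24  [given at root]
2. n1.lab = false  [S.lim > 24]
3. n1.key = 19  [S.lim - 5]
4. n2.env = 19  [terminal]
5. n3.cnt = true  [D.lab == false]
6. n3.lab = 21  [D.key + f.env - 17]
7. n4.lim = 7  [7]
8. n5.lim = 18  [S₀.lim * 3 - 3]
9. n6.val = "rw"  [terminal]
10. n5.depth = false  [S.lim > 18]
11. n5.mk = true  [S.lim > 17]
12. n5.lab = true  [S.lim > 17]
13. n7.val = "uu"  [terminal]
14. n4.depth = true  [S₀.lim > 6]
15. n4.mk = false  [S₀.lim > 7]
16. n4.lab = true  [S₁.depth == false]
17. n3.hot = true  [S.mk == false]
18. n3.val = 26  [E.lab + 5]
19. n1.cnt = 26  [E.val + D.key - 19]
20. n1.pre = 12  [E.val + f.env - 33]
21. n0.depth = false  [S.lim > 24]
22. n0.mk = true  [D.cnt == 26]
23. n0.lab = true  [D.cnt == 26]

true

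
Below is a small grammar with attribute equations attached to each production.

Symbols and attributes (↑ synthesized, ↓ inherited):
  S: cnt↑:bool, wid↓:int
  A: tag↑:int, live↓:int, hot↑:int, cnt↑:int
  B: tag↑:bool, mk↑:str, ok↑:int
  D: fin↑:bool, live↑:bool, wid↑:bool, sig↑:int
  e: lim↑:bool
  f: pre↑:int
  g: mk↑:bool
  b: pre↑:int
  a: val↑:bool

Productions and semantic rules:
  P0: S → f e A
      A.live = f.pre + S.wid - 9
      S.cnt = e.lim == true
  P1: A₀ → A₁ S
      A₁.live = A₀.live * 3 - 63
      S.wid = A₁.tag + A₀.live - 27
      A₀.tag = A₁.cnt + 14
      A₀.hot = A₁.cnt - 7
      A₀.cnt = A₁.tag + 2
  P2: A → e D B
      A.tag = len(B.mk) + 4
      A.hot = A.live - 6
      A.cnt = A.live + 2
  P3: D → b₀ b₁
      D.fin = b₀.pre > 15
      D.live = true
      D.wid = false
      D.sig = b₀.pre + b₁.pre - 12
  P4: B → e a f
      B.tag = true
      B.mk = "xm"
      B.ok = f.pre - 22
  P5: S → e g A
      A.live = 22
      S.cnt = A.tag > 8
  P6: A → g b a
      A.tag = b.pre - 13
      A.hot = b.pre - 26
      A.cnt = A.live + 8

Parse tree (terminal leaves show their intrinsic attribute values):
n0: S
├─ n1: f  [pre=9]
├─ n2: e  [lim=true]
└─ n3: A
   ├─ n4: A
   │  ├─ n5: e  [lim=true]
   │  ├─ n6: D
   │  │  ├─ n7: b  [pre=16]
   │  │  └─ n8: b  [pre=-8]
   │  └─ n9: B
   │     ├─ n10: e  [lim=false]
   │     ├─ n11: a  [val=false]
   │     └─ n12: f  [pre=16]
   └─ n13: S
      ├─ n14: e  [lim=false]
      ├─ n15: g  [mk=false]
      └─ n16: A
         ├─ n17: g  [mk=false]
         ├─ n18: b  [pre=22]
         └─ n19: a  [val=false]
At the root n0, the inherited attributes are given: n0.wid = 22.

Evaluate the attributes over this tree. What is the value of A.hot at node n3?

1. n0.wid = 22  [given at root]
2. n1.pre = 9  [terminal]
3. n2.lim = true  [terminal]
4. n3.live = 22  [f.pre + S.wid - 9]
5. n4.live = 3  [A₀.live * 3 - 63]
6. n5.lim = true  [terminal]
7. n7.pre = 16  [terminal]
8. n8.pre = -8  [terminal]
9. n6.fin = true  [b₀.pre > 15]
10. n6.live = true  [true]
11. n6.wid = false  [false]
12. n6.sig = -4  [b₀.pre + b₁.pre - 12]
13. n10.lim = false  [terminal]
14. n11.val = false  [terminal]
15. n12.pre = 16  [terminal]
16. n9.tag = true  [true]
17. n9.mk = "xm"  ["xm"]
18. n9.ok = -6  [f.pre - 22]
19. n4.tag = 6  [len(B.mk) + 4]
20. n4.hot = -3  [A.live - 6]
21. n4.cnt = 5  [A.live + 2]
22. n13.wid = 1  [A₁.tag + A₀.live - 27]
23. n14.lim = false  [terminal]
24. n15.mk = false  [terminal]
25. n16.live = 22  [22]
26. n17.mk = false  [terminal]
27. n18.pre = 22  [terminal]
28. n19.val = false  [terminal]
29. n16.tag = 9  [b.pre - 13]
30. n16.hot = -4  [b.pre - 26]
31. n16.cnt = 30  [A.live + 8]
32. n13.cnt = true  [A.tag > 8]
33. n3.tag = 19  [A₁.cnt + 14]
34. n3.hot = -2  [A₁.cnt - 7]
35. n3.cnt = 8  [A₁.tag + 2]
36. n0.cnt = true  [e.lim == true]

-2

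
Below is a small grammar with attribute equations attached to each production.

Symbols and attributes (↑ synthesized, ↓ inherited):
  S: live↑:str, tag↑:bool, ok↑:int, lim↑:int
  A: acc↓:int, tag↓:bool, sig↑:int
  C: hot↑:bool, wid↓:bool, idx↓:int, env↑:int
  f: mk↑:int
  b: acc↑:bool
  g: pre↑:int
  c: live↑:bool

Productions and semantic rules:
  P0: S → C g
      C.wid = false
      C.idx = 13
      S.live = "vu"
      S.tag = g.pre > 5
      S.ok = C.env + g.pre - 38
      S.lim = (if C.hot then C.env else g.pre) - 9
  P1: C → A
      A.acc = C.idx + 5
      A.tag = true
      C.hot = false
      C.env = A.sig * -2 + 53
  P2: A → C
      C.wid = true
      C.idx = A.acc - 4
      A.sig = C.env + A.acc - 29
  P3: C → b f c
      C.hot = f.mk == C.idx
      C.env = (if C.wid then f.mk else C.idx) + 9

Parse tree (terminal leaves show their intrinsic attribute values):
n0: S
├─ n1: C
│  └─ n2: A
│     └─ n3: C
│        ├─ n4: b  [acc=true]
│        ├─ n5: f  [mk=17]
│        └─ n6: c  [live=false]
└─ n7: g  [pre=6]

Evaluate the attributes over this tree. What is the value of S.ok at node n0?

1. n1.wid = false  [false]
2. n1.idx = 13  [13]
3. n2.acc = 18  [C.idx + 5]
4. n2.tag = true  [true]
5. n3.wid = true  [true]
6. n3.idx = 14  [A.acc - 4]
7. n4.acc = true  [terminal]
8. n5.mk = 17  [terminal]
9. n6.live = false  [terminal]
10. n3.hot = false  [f.mk == C.idx]
11. n3.env = 26  [(if C.wid then f.mk else C.idx) + 9]
12. n2.sig = 15  [C.env + A.acc - 29]
13. n1.hot = false  [false]
14. n1.env = 23  [A.sig * -2 + 53]
15. n7.pre = 6  [terminal]
16. n0.live = "vu"  ["vu"]
17. n0.tag = true  [g.pre > 5]
18. n0.ok = -9  [C.env + g.pre - 38]
19. n0.lim = -3  [(if C.hot then C.env else g.pre) - 9]

-9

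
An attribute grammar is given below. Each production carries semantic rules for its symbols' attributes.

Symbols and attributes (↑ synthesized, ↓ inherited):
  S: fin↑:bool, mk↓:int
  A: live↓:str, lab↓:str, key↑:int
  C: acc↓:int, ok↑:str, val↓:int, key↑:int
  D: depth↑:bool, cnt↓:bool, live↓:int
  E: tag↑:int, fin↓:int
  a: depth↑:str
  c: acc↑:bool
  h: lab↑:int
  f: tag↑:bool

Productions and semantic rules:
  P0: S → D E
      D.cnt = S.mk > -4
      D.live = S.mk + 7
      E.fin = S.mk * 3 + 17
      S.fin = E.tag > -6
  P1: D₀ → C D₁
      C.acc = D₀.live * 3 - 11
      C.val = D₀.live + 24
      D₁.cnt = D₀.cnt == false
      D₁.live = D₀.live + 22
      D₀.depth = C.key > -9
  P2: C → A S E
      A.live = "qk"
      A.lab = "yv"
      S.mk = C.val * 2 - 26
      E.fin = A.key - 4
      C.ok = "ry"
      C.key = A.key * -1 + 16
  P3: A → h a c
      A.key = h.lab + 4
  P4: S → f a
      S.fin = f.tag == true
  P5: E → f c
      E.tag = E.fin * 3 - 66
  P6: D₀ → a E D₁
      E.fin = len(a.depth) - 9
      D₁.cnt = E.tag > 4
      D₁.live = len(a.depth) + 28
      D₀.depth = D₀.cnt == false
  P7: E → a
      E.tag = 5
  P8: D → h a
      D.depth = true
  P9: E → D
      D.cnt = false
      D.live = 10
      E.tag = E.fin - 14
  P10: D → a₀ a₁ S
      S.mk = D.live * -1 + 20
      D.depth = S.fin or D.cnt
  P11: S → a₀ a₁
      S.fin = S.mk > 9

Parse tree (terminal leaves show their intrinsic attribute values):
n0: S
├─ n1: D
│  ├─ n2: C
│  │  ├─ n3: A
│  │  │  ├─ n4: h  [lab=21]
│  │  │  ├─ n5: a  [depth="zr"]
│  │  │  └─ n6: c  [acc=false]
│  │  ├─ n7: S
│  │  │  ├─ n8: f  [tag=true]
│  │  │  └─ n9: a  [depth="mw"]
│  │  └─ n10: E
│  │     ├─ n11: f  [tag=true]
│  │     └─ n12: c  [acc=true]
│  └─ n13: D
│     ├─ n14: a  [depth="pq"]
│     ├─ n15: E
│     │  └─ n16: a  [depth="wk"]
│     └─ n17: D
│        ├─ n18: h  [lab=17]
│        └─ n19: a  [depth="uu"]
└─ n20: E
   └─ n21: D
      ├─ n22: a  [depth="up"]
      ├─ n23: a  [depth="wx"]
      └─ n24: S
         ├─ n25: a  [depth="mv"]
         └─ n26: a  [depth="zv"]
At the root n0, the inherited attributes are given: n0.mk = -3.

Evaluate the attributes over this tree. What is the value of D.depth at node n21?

true

1. n0.mk = -3  [given at root]
2. n1.cnt = true  [S.mk > -4]
3. n1.live = 4  [S.mk + 7]
4. n2.acc = 1  [D₀.live * 3 - 11]
5. n2.val = 28  [D₀.live + 24]
6. n3.live = "qk"  ["qk"]
7. n3.lab = "yv"  ["yv"]
8. n4.lab = 21  [terminal]
9. n5.depth = "zr"  [terminal]
10. n6.acc = false  [terminal]
11. n3.key = 25  [h.lab + 4]
12. n7.mk = 30  [C.val * 2 - 26]
13. n8.tag = true  [terminal]
14. n9.depth = "mw"  [terminal]
15. n7.fin = true  [f.tag == true]
16. n10.fin = 21  [A.key - 4]
17. n11.tag = true  [terminal]
18. n12.acc = true  [terminal]
19. n10.tag = -3  [E.fin * 3 - 66]
20. n2.ok = "ry"  ["ry"]
21. n2.key = -9  [A.key * -1 + 16]
22. n13.cnt = false  [D₀.cnt == false]
23. n13.live = 26  [D₀.live + 22]
24. n14.depth = "pq"  [terminal]
25. n15.fin = -7  [len(a.depth) - 9]
26. n16.depth = "wk"  [terminal]
27. n15.tag = 5  [5]
28. n17.cnt = true  [E.tag > 4]
29. n17.live = 30  [len(a.depth) + 28]
30. n18.lab = 17  [terminal]
31. n19.depth = "uu"  [terminal]
32. n17.depth = true  [true]
33. n13.depth = true  [D₀.cnt == false]
34. n1.depth = false  [C.key > -9]
35. n20.fin = 8  [S.mk * 3 + 17]
36. n21.cnt = false  [false]
37. n21.live = 10  [10]
38. n22.depth = "up"  [terminal]
39. n23.depth = "wx"  [terminal]
40. n24.mk = 10  [D.live * -1 + 20]
41. n25.depth = "mv"  [terminal]
42. n26.depth = "zv"  [terminal]
43. n24.fin = true  [S.mk > 9]
44. n21.depth = true  [S.fin or D.cnt]
45. n20.tag = -6  [E.fin - 14]
46. n0.fin = false  [E.tag > -6]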